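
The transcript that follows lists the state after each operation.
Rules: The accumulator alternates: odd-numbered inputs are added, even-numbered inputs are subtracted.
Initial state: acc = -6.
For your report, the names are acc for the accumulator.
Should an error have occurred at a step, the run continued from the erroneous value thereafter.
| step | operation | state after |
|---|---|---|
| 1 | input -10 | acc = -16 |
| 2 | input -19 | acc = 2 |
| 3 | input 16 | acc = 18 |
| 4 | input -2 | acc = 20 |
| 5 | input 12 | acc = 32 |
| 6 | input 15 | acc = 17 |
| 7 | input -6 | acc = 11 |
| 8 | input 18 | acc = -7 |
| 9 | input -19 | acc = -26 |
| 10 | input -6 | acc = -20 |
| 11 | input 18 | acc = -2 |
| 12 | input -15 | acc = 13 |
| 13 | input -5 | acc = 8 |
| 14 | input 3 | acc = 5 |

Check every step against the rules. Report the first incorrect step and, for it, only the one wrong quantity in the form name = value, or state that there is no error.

step 1: acc = -6 + -10 = -16 -> agrees with the transcript
step 2: acc = -16 - -19 = 3 -> the transcript disagrees here
The audit stops at step 2: the recorded entry is wrong and should be acc = 3.

step 2, acc = 3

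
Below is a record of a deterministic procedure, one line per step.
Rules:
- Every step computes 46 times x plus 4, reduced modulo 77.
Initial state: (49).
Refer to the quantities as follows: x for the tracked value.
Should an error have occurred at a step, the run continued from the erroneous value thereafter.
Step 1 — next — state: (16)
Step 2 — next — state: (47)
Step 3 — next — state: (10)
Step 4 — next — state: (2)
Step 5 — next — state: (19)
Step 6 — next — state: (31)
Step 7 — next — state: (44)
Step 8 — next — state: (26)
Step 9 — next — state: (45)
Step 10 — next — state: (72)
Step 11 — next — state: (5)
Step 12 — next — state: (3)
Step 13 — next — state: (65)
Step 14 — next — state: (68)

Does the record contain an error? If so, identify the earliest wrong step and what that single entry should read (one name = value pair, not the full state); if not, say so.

step 1, x = 25

step 1: x = (46*49 + 4) mod 77 = 25 -> the record has a different value
So the first discrepancy is step 1, where the right value is x = 25.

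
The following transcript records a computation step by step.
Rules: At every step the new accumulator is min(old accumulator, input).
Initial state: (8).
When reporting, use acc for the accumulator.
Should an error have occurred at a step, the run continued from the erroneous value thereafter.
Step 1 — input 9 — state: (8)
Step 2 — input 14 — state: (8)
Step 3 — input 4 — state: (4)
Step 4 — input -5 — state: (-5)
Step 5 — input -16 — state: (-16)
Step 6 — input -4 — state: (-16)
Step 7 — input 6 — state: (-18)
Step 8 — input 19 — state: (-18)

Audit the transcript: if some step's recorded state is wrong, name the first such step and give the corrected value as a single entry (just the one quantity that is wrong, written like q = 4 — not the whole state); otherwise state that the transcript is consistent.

step 1: acc = min(8, 9) = 8 -> verified
step 2: acc = min(8, 14) = 8 -> no discrepancy
step 3: acc = min(8, 4) = 4 -> consistent with the transcript
step 4: acc = min(4, -5) = -5 -> no discrepancy
step 5: acc = min(-5, -16) = -16 -> checks out
step 6: acc = min(-16, -4) = -16 -> checks out
step 7: acc = min(-16, 6) = -16 -> the entry is off here
First deviation found at step 7; the corrected entry is acc = -16.

step 7, acc = -16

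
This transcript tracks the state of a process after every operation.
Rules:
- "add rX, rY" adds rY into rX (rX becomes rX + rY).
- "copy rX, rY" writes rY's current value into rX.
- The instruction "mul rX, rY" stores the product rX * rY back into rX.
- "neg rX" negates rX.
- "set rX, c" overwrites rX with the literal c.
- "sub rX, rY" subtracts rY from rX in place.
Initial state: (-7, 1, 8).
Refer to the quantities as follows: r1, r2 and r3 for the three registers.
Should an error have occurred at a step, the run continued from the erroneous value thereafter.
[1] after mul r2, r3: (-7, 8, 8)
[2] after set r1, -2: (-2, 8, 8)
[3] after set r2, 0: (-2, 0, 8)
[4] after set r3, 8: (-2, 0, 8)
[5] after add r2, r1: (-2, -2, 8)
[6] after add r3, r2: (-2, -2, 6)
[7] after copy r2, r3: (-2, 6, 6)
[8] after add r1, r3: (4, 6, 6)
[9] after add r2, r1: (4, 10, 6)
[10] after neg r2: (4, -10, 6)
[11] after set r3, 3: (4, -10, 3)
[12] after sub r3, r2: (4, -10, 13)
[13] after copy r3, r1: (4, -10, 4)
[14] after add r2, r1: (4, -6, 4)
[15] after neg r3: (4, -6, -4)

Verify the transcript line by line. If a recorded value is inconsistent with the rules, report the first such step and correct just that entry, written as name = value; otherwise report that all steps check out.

no error

1. r2 = 1 * 8 = 8 (agrees with the transcript)
2. r1 = -2 (no discrepancy)
3. r2 = 0 (in agreement)
4. r3 = 8 (no discrepancy)
5. r2 = 0 + -2 = -2 (agrees with the transcript)
6. r3 = 8 + -2 = 6 (confirmed correct)
7. r2 = 6 (in agreement)
8. r1 = -2 + 6 = 4 (exactly as logged)
9. r2 = 6 + 4 = 10 (checks out)
10. r2 = -(10) = -10 (verified)
11. r3 = 3 (same as recorded)
12. r3 = 3 - -10 = 13 (same as recorded)
13. r3 = 4 (checks out)
14. r2 = -10 + 4 = -6 (verified)
15. r3 = -(4) = -4 (agrees with the transcript)
Every step is consistent.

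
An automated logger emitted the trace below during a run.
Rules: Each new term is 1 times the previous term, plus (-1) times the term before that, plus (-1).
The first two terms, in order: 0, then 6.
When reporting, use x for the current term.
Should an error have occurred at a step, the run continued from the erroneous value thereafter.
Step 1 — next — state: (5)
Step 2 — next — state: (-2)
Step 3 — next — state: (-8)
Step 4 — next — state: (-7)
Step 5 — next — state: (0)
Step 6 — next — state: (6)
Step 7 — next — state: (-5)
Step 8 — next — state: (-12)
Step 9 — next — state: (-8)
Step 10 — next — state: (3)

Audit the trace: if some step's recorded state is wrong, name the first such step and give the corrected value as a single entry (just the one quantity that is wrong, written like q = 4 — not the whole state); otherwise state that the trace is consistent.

Recomputing the run from the initial state:
step 1: x = 5
step 2: x = -2
step 3: x = -8
step 4: x = -7
step 5: x = 0
step 6: x = 6
step 7: x = 5
step 8: x = -2
step 9: x = -8
step 10: x = -7
The first disagreement with the trace is at step 7, where the value should be x = 5.

step 7, x = 5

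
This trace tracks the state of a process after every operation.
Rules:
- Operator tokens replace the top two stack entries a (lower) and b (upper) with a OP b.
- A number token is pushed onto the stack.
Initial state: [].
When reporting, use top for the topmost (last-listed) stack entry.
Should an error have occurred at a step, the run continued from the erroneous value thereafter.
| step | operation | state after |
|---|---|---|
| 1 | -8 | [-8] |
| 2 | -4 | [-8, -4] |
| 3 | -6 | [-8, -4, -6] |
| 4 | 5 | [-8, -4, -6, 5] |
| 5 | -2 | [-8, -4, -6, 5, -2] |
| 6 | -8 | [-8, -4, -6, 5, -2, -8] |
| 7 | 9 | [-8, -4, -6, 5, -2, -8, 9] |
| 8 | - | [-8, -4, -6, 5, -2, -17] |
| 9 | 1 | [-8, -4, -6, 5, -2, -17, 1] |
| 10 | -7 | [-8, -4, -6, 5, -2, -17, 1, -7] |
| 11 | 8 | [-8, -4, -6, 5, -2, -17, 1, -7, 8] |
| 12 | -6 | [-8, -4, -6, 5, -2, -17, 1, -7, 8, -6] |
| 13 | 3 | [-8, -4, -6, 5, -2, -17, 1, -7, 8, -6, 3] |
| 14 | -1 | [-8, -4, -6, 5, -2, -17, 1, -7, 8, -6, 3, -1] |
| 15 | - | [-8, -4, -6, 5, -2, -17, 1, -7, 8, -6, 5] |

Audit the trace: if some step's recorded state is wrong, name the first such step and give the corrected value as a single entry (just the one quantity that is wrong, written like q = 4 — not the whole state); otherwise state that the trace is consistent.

step 15, top = 4

Recomputing the run from the initial state:
step 1: [-8]
step 2: [-8, -4]
step 3: [-8, -4, -6]
step 4: [-8, -4, -6, 5]
step 5: [-8, -4, -6, 5, -2]
step 6: [-8, -4, -6, 5, -2, -8]
step 7: [-8, -4, -6, 5, -2, -8, 9]
step 8: [-8, -4, -6, 5, -2, -17]
step 9: [-8, -4, -6, 5, -2, -17, 1]
step 10: [-8, -4, -6, 5, -2, -17, 1, -7]
step 11: [-8, -4, -6, 5, -2, -17, 1, -7, 8]
step 12: [-8, -4, -6, 5, -2, -17, 1, -7, 8, -6]
step 13: [-8, -4, -6, 5, -2, -17, 1, -7, 8, -6, 3]
step 14: [-8, -4, -6, 5, -2, -17, 1, -7, 8, -6, 3, -1]
step 15: [-8, -4, -6, 5, -2, -17, 1, -7, 8, -6, 4]
The first disagreement with the trace is at step 15, where the value should be top = 4.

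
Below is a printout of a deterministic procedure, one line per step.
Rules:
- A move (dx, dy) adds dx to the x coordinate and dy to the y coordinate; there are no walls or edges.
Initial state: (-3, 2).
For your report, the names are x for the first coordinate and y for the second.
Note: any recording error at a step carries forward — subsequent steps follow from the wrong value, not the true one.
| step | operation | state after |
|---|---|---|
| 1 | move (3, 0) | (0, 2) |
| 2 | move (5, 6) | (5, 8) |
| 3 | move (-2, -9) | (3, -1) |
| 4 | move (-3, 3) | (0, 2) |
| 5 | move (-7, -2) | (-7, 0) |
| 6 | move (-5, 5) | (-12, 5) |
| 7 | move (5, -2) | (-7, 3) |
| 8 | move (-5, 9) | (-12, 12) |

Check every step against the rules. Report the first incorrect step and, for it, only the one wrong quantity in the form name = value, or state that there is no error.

no error

1. x = -3 + (3) = 0, y = 2 + (0) = 2 (confirmed correct)
2. x = 0 + (5) = 5, y = 2 + (6) = 8 (in agreement)
3. x = 5 + (-2) = 3, y = 8 + (-9) = -1 (checks out)
4. x = 3 + (-3) = 0, y = -1 + (3) = 2 (no discrepancy)
5. x = 0 + (-7) = -7, y = 2 + (-2) = 0 (verified)
6. x = -7 + (-5) = -12, y = 0 + (5) = 5 (verified)
7. x = -12 + (5) = -7, y = 5 + (-2) = 3 (confirmed correct)
8. x = -7 + (-5) = -12, y = 3 + (9) = 12 (no discrepancy)
Nothing is out of place; the run is error-free.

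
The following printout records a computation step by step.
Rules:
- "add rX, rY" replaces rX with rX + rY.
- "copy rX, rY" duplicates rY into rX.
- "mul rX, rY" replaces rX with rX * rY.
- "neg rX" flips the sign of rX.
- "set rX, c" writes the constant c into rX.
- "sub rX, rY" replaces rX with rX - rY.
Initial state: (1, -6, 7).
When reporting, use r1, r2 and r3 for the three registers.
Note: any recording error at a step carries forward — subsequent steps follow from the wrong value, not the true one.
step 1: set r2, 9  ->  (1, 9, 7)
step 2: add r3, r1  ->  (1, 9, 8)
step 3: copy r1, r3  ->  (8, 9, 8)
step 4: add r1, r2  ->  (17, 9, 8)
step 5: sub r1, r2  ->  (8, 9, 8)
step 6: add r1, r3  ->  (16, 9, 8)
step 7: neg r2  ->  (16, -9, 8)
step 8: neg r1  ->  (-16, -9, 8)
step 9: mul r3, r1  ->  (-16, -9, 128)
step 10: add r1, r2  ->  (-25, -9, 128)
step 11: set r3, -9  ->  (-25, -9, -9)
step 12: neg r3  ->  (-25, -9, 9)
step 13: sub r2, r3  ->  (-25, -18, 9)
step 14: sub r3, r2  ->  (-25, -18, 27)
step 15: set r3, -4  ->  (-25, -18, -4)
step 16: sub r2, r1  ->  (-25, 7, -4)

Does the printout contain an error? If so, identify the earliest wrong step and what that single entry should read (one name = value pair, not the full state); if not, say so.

Recomputing the run from the initial state:
step 1: r1 = 1, r2 = 9, r3 = 7
step 2: r1 = 1, r2 = 9, r3 = 8
step 3: r1 = 8, r2 = 9, r3 = 8
step 4: r1 = 17, r2 = 9, r3 = 8
step 5: r1 = 8, r2 = 9, r3 = 8
step 6: r1 = 16, r2 = 9, r3 = 8
step 7: r1 = 16, r2 = -9, r3 = 8
step 8: r1 = -16, r2 = -9, r3 = 8
step 9: r1 = -16, r2 = -9, r3 = -128
step 10: r1 = -25, r2 = -9, r3 = -128
step 11: r1 = -25, r2 = -9, r3 = -9
step 12: r1 = -25, r2 = -9, r3 = 9
step 13: r1 = -25, r2 = -18, r3 = 9
step 14: r1 = -25, r2 = -18, r3 = 27
step 15: r1 = -25, r2 = -18, r3 = -4
step 16: r1 = -25, r2 = 7, r3 = -4
The first disagreement with the printout is at step 9, where the value should be r3 = -128.

step 9, r3 = -128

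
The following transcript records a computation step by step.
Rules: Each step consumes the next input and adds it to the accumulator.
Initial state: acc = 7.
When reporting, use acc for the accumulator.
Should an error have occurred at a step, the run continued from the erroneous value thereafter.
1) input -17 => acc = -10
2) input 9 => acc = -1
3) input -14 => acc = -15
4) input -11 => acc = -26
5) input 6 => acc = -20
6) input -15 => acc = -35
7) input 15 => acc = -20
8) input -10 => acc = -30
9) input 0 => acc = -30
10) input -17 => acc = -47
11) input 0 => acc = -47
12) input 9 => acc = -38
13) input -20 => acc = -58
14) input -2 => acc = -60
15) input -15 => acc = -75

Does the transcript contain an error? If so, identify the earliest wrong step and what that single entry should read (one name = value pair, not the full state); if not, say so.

no error

Recomputing the run from the initial state:
step 1: acc = -10
step 2: acc = -1
step 3: acc = -15
step 4: acc = -26
step 5: acc = -20
step 6: acc = -35
step 7: acc = -20
step 8: acc = -30
step 9: acc = -30
step 10: acc = -47
step 11: acc = -47
step 12: acc = -38
step 13: acc = -58
step 14: acc = -60
step 15: acc = -75
This matches the transcript at every step.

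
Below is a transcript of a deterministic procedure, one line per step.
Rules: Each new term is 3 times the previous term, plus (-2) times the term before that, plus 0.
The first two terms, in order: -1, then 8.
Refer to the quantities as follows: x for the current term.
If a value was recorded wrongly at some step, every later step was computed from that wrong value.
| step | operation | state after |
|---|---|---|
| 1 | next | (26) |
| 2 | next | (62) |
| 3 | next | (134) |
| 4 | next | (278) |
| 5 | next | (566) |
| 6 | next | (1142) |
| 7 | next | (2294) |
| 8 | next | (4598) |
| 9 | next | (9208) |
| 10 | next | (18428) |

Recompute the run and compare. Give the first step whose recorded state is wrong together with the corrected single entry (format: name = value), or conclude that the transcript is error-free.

step 1: x = 3*(8) + (-2)*(-1) + (0) = 26 -> agrees with the transcript
step 2: x = 3*(26) + (-2)*(8) + (0) = 62 -> agrees with the transcript
step 3: x = 3*(62) + (-2)*(26) + (0) = 134 -> in agreement
step 4: x = 3*(134) + (-2)*(62) + (0) = 278 -> agrees with the transcript
step 5: x = 3*(278) + (-2)*(134) + (0) = 566 -> in agreement
step 6: x = 3*(566) + (-2)*(278) + (0) = 1142 -> confirmed correct
step 7: x = 3*(1142) + (-2)*(566) + (0) = 2294 -> exactly as logged
step 8: x = 3*(2294) + (-2)*(1142) + (0) = 4598 -> exactly as logged
step 9: x = 3*(4598) + (-2)*(2294) + (0) = 9206 -> the recorded entry deviates here
That makes step 9 the first incorrect line — x = 9206 is what it should show.

step 9, x = 9206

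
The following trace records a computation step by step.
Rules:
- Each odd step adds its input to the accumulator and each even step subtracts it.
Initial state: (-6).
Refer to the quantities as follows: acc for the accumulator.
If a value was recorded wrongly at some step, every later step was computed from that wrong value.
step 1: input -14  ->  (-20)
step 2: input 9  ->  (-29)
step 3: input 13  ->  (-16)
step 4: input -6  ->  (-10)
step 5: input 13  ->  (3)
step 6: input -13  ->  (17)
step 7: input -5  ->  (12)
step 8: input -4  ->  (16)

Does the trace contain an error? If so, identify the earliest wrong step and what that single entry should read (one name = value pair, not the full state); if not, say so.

step 6, acc = 16

step 1: acc = -6 + -14 = -20 -> verified
step 2: acc = -20 - 9 = -29 -> confirmed correct
step 3: acc = -29 + 13 = -16 -> verified
step 4: acc = -16 - -6 = -10 -> consistent with the trace
step 5: acc = -10 + 13 = 3 -> matches
step 6: acc = 3 - -13 = 16 -> the entry is off here
Step 6 is the first one off; corrected, acc = 16.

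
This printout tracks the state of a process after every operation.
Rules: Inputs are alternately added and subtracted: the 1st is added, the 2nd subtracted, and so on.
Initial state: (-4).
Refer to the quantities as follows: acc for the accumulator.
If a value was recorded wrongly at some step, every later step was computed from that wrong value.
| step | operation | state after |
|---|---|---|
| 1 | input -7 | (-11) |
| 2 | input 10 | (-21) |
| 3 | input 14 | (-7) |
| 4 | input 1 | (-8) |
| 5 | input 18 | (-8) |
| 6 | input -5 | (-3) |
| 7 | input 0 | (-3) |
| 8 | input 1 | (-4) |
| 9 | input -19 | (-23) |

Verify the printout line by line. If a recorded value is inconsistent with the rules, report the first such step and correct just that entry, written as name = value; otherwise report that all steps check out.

Recomputing the run from the initial state:
step 1: acc = -11
step 2: acc = -21
step 3: acc = -7
step 4: acc = -8
step 5: acc = 10
step 6: acc = 15
step 7: acc = 15
step 8: acc = 14
step 9: acc = -5
The first disagreement with the printout is at step 5, where the value should be acc = 10.

step 5, acc = 10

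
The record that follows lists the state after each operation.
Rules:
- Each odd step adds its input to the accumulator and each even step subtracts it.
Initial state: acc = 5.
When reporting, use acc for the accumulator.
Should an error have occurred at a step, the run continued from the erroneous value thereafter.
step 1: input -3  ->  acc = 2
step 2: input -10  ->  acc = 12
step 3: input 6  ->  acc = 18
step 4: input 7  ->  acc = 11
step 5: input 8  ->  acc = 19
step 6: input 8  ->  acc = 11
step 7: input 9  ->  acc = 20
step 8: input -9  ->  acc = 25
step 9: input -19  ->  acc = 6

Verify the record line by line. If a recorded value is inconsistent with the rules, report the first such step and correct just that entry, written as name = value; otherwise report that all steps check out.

step 8, acc = 29

step 1: acc = 5 + -3 = 2 -> checks out
step 2: acc = 2 - -10 = 12 -> no discrepancy
step 3: acc = 12 + 6 = 18 -> same as recorded
step 4: acc = 18 - 7 = 11 -> no discrepancy
step 5: acc = 11 + 8 = 19 -> checks out
step 6: acc = 19 - 8 = 11 -> no discrepancy
step 7: acc = 11 + 9 = 20 -> exactly as logged
step 8: acc = 20 - -9 = 29 -> a discrepancy with the record
The earliest wrong entry is at step 8: it should read acc = 29.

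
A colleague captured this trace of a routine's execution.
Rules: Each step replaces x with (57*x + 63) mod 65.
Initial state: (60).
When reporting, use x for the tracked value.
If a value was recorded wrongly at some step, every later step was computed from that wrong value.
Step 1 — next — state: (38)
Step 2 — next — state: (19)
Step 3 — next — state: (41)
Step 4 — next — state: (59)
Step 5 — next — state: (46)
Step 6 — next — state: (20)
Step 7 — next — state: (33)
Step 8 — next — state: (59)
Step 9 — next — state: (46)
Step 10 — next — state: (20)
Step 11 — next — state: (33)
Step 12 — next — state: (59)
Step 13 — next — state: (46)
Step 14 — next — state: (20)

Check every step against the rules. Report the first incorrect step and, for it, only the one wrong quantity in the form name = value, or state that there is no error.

step 4, x = 60

1. x = (57*60 + 63) mod 65 = 38 (no discrepancy)
2. x = (57*38 + 63) mod 65 = 19 (consistent with the trace)
3. x = (57*19 + 63) mod 65 = 41 (no discrepancy)
4. x = (57*41 + 63) mod 65 = 60 (this is not what the trace shows)
First incorrect step: 4; the correct value is x = 60.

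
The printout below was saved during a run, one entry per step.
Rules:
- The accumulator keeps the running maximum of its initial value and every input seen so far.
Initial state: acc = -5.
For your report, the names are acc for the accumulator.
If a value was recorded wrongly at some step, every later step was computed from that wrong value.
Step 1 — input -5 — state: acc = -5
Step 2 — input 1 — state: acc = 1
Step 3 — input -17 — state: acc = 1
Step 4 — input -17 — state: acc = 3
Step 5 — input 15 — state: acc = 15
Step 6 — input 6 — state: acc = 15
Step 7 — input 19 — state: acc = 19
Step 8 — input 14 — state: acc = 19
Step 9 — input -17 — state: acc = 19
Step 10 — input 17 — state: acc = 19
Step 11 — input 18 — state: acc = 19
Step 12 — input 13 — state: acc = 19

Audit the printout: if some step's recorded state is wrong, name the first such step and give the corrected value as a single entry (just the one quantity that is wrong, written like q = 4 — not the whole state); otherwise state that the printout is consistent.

step 4, acc = 1

Step 1: acc = max(-5, -5) = -5 — confirmed correct.
Step 2: acc = max(-5, 1) = 1 — matches.
Step 3: acc = max(1, -17) = 1 — verified.
Step 4: acc = max(1, -17) = 1 — not what was recorded.
The earliest wrong entry is at step 4: it should read acc = 1.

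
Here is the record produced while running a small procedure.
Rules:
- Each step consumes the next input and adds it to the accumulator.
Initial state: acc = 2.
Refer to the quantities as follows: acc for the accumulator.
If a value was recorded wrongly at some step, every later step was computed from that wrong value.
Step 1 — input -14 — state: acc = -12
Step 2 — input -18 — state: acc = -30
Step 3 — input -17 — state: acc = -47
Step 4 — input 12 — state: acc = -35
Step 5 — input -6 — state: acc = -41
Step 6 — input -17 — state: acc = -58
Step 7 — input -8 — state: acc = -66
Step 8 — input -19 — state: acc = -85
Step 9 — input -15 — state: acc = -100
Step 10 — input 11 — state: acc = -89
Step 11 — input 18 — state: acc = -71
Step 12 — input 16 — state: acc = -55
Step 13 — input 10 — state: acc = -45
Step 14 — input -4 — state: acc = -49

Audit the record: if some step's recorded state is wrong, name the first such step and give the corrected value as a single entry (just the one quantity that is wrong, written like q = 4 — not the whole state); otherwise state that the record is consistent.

Recomputing the run from the initial state:
step 1: acc = -12
step 2: acc = -30
step 3: acc = -47
step 4: acc = -35
step 5: acc = -41
step 6: acc = -58
step 7: acc = -66
step 8: acc = -85
step 9: acc = -100
step 10: acc = -89
step 11: acc = -71
step 12: acc = -55
step 13: acc = -45
step 14: acc = -49
This matches the record at every step.

no error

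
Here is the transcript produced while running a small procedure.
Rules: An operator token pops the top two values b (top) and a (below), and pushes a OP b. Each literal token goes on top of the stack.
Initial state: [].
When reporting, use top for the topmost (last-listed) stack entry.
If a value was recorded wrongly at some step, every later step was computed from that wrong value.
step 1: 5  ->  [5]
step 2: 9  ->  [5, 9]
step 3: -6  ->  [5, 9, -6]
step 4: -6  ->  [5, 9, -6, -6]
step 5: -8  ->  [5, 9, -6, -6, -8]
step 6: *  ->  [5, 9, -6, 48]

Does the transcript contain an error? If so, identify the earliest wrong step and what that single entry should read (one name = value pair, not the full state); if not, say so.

no error

Recomputing the run from the initial state:
step 1: [5]
step 2: [5, 9]
step 3: [5, 9, -6]
step 4: [5, 9, -6, -6]
step 5: [5, 9, -6, -6, -8]
step 6: [5, 9, -6, 48]
This matches the transcript at every step.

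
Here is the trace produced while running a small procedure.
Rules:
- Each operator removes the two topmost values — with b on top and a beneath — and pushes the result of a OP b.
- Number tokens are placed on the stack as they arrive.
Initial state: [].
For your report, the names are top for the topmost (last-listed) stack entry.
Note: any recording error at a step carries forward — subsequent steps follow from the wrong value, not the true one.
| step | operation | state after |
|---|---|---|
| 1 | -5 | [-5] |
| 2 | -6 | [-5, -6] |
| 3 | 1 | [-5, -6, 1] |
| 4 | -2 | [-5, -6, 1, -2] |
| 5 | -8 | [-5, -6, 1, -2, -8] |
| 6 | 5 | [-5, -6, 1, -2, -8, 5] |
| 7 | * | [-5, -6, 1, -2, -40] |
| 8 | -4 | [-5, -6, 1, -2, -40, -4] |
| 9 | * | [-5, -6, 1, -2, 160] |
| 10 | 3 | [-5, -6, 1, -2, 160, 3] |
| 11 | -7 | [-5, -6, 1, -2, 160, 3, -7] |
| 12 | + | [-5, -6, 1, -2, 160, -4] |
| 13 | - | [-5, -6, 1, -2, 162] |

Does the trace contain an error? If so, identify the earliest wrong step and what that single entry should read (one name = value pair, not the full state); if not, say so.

step 13, top = 164

Recomputing the run from the initial state:
step 1: [-5]
step 2: [-5, -6]
step 3: [-5, -6, 1]
step 4: [-5, -6, 1, -2]
step 5: [-5, -6, 1, -2, -8]
step 6: [-5, -6, 1, -2, -8, 5]
step 7: [-5, -6, 1, -2, -40]
step 8: [-5, -6, 1, -2, -40, -4]
step 9: [-5, -6, 1, -2, 160]
step 10: [-5, -6, 1, -2, 160, 3]
step 11: [-5, -6, 1, -2, 160, 3, -7]
step 12: [-5, -6, 1, -2, 160, -4]
step 13: [-5, -6, 1, -2, 164]
The first disagreement with the trace is at step 13, where the value should be top = 164.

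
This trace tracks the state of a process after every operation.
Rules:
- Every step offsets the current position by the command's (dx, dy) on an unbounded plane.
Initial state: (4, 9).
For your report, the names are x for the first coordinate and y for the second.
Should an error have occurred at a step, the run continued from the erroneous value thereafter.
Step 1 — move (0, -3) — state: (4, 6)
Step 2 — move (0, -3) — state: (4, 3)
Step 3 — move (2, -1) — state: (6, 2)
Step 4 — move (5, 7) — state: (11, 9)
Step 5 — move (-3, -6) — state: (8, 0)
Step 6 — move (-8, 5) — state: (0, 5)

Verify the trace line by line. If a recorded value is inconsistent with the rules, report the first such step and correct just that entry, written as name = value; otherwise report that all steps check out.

Step 1: x = 4 + (0) = 4, y = 9 + (-3) = 6 — confirmed correct.
Step 2: x = 4 + (0) = 4, y = 6 + (-3) = 3 — same as recorded.
Step 3: x = 4 + (2) = 6, y = 3 + (-1) = 2 — in agreement.
Step 4: x = 6 + (5) = 11, y = 2 + (7) = 9 — exactly as logged.
Step 5: x = 11 + (-3) = 8, y = 9 + (-6) = 3 — the recorded entry deviates here.
Step 5 is the first one off; corrected, y = 3.

step 5, y = 3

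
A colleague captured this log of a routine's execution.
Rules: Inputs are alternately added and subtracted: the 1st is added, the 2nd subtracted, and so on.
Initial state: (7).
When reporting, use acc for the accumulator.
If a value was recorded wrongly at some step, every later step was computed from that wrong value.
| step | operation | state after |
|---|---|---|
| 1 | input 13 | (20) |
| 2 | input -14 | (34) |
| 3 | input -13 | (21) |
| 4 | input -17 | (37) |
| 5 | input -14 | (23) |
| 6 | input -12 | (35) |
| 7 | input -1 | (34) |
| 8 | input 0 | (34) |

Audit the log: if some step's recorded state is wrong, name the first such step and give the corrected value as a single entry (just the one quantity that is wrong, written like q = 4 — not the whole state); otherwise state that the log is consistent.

step 4, acc = 38

Recomputing the run from the initial state:
step 1: acc = 20
step 2: acc = 34
step 3: acc = 21
step 4: acc = 38
step 5: acc = 24
step 6: acc = 36
step 7: acc = 35
step 8: acc = 35
The first disagreement with the log is at step 4, where the value should be acc = 38.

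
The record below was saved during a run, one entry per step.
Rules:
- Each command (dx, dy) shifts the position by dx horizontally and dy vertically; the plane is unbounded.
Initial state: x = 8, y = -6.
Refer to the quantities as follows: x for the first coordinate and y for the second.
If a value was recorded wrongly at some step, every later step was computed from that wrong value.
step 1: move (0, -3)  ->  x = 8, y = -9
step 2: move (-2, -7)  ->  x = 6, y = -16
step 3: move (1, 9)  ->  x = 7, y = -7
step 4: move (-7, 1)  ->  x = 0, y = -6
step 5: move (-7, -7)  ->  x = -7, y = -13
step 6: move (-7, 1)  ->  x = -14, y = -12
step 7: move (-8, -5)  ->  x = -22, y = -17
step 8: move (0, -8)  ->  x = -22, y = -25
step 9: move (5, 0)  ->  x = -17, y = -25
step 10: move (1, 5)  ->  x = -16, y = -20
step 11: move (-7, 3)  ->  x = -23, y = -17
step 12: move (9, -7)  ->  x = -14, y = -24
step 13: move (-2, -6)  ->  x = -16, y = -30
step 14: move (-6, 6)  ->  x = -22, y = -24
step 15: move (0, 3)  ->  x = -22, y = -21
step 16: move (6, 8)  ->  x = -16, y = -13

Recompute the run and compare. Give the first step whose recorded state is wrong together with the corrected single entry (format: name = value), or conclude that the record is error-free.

no error

Recomputing the run from the initial state:
step 1: x = 8, y = -9
step 2: x = 6, y = -16
step 3: x = 7, y = -7
step 4: x = 0, y = -6
step 5: x = -7, y = -13
step 6: x = -14, y = -12
step 7: x = -22, y = -17
step 8: x = -22, y = -25
step 9: x = -17, y = -25
step 10: x = -16, y = -20
step 11: x = -23, y = -17
step 12: x = -14, y = -24
step 13: x = -16, y = -30
step 14: x = -22, y = -24
step 15: x = -22, y = -21
step 16: x = -16, y = -13
This matches the record at every step.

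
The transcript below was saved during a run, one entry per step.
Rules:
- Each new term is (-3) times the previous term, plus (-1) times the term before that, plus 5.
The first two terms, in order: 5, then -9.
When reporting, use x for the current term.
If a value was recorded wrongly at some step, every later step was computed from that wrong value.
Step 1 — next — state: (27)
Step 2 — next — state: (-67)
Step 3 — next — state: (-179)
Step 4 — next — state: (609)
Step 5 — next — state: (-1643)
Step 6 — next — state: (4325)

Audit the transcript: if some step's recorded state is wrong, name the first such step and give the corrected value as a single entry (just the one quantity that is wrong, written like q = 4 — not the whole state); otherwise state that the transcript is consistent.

step 3, x = 179

Recomputing the run from the initial state:
step 1: x = 27
step 2: x = -67
step 3: x = 179
step 4: x = -465
step 5: x = 1221
step 6: x = -3193
The first disagreement with the transcript is at step 3, where the value should be x = 179.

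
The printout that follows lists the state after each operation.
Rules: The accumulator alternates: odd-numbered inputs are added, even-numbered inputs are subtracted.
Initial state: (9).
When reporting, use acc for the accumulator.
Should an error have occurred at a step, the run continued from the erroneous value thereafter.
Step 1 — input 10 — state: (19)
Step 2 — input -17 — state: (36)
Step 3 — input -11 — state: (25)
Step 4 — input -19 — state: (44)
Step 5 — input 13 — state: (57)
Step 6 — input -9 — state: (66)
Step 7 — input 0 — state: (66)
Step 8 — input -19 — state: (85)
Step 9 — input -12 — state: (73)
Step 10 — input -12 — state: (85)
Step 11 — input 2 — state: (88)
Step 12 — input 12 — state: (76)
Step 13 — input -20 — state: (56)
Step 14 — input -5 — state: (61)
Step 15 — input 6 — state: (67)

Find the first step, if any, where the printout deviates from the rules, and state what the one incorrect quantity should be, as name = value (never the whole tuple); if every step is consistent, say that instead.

step 11, acc = 87

Step 1: acc = 9 + 10 = 19 — no discrepancy.
Step 2: acc = 19 - -17 = 36 — checks out.
Step 3: acc = 36 + -11 = 25 — agrees with the printout.
Step 4: acc = 25 - -19 = 44 — confirmed correct.
Step 5: acc = 44 + 13 = 57 — matches.
Step 6: acc = 57 - -9 = 66 — confirmed correct.
Step 7: acc = 66 + 0 = 66 — verified.
Step 8: acc = 66 - -19 = 85 — exactly as logged.
Step 9: acc = 85 + -12 = 73 — verified.
Step 10: acc = 73 - -12 = 85 — no discrepancy.
Step 11: acc = 85 + 2 = 87 — not what was recorded.
So the first discrepancy is step 11, where the right value is acc = 87.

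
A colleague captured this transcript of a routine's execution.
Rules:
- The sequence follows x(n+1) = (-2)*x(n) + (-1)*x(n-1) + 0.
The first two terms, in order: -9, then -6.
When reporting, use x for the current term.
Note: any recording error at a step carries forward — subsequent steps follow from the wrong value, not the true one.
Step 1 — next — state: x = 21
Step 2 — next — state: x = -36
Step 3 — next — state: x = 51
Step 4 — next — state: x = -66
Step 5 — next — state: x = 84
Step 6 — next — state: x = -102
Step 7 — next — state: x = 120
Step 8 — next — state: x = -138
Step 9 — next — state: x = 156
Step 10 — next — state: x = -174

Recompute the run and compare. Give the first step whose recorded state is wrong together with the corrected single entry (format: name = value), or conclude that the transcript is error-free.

Step 1: x = -2*(-6) + (-1)*(-9) + (0) = 21 — consistent with the transcript.
Step 2: x = -2*(21) + (-1)*(-6) + (0) = -36 — no discrepancy.
Step 3: x = -2*(-36) + (-1)*(21) + (0) = 51 — exactly as logged.
Step 4: x = -2*(51) + (-1)*(-36) + (0) = -66 — no discrepancy.
Step 5: x = -2*(-66) + (-1)*(51) + (0) = 81 — this is not what the transcript shows.
First deviation found at step 5; the corrected entry is x = 81.

step 5, x = 81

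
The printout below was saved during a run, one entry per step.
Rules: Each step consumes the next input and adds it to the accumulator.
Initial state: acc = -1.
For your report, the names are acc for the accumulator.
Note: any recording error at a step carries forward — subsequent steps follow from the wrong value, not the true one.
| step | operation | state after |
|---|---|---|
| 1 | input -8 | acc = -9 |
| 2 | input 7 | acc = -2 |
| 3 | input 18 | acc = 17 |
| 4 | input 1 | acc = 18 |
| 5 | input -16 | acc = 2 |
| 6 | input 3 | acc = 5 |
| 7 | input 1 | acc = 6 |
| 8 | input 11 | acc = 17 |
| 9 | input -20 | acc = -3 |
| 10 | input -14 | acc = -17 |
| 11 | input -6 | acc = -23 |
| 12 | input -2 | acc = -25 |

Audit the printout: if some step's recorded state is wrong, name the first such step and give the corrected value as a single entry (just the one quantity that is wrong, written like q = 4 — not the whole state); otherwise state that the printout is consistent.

step 3, acc = 16

Recomputing the run from the initial state:
step 1: acc = -9
step 2: acc = -2
step 3: acc = 16
step 4: acc = 17
step 5: acc = 1
step 6: acc = 4
step 7: acc = 5
step 8: acc = 16
step 9: acc = -4
step 10: acc = -18
step 11: acc = -24
step 12: acc = -26
The first disagreement with the printout is at step 3, where the value should be acc = 16.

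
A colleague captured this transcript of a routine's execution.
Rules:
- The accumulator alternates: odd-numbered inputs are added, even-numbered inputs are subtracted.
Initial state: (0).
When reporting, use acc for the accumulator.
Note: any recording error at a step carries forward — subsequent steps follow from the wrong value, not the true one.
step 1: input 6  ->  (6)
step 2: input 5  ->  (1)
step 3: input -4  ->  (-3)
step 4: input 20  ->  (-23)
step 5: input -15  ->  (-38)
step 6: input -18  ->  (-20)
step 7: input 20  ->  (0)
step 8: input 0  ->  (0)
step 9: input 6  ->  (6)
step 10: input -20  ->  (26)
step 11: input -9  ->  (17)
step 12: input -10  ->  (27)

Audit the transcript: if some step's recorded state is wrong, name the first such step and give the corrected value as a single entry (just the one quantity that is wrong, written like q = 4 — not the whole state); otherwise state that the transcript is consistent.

no error

Recomputing the run from the initial state:
step 1: acc = 6
step 2: acc = 1
step 3: acc = -3
step 4: acc = -23
step 5: acc = -38
step 6: acc = -20
step 7: acc = 0
step 8: acc = 0
step 9: acc = 6
step 10: acc = 26
step 11: acc = 17
step 12: acc = 27
This matches the transcript at every step.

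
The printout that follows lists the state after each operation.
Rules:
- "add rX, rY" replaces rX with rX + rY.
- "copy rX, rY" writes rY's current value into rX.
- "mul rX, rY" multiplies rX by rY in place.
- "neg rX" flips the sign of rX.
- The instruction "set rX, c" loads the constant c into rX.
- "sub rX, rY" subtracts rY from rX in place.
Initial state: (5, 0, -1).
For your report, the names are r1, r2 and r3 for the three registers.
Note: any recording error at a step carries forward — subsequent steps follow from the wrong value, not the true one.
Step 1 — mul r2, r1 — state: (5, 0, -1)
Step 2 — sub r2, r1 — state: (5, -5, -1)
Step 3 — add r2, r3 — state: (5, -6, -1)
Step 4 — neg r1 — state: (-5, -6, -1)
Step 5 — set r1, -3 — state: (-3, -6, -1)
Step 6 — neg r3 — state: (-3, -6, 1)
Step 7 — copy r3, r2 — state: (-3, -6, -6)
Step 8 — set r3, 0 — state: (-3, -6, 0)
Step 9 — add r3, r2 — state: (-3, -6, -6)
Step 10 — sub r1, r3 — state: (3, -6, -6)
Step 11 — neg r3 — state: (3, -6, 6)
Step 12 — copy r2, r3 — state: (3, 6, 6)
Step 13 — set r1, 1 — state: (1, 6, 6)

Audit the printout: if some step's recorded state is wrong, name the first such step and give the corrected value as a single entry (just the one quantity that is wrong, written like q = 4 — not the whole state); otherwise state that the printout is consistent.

Step 1: r2 = 0 * 5 = 0 — consistent with the printout.
Step 2: r2 = 0 - 5 = -5 — same as recorded.
Step 3: r2 = -5 + -1 = -6 — consistent with the printout.
Step 4: r1 = -(5) = -5 — consistent with the printout.
Step 5: r1 = -3 — exactly as logged.
Step 6: r3 = -(-1) = 1 — agrees with the printout.
Step 7: r3 = -6 — consistent with the printout.
Step 8: r3 = 0 — verified.
Step 9: r3 = 0 + -6 = -6 — verified.
Step 10: r1 = -3 - -6 = 3 — consistent with the printout.
Step 11: r3 = -(-6) = 6 — confirmed correct.
Step 12: r2 = 6 — in agreement.
Step 13: r1 = 1 — confirmed correct.
Every step is consistent.

no error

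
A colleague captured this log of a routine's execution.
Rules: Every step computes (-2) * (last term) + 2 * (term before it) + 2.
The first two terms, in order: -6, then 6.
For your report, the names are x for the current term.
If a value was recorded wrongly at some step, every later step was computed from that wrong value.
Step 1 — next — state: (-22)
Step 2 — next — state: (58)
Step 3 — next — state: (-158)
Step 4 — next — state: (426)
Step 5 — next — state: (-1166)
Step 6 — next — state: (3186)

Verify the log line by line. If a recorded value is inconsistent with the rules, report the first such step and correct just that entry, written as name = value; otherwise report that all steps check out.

step 4, x = 434

Recomputing the run from the initial state:
step 1: x = -22
step 2: x = 58
step 3: x = -158
step 4: x = 434
step 5: x = -1182
step 6: x = 3234
The first disagreement with the log is at step 4, where the value should be x = 434.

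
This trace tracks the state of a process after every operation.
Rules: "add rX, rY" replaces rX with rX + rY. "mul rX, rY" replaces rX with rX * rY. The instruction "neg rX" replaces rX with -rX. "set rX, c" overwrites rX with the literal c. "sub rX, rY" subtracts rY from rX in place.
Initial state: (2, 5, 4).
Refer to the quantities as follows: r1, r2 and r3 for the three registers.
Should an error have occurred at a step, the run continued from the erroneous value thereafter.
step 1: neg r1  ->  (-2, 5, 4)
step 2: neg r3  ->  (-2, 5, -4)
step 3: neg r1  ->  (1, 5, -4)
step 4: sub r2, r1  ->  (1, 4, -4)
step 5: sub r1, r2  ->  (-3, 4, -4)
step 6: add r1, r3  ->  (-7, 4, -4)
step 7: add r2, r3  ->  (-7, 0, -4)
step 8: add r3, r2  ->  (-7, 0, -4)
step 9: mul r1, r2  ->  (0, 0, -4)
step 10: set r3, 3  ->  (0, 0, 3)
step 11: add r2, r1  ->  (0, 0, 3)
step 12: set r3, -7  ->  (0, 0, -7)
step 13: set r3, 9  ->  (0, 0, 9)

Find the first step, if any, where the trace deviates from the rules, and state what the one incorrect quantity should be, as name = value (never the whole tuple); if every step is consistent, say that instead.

step 3, r1 = 2

Recomputing the run from the initial state:
step 1: r1 = -2, r2 = 5, r3 = 4
step 2: r1 = -2, r2 = 5, r3 = -4
step 3: r1 = 2, r2 = 5, r3 = -4
step 4: r1 = 2, r2 = 3, r3 = -4
step 5: r1 = -1, r2 = 3, r3 = -4
step 6: r1 = -5, r2 = 3, r3 = -4
step 7: r1 = -5, r2 = -1, r3 = -4
step 8: r1 = -5, r2 = -1, r3 = -5
step 9: r1 = 5, r2 = -1, r3 = -5
step 10: r1 = 5, r2 = -1, r3 = 3
step 11: r1 = 5, r2 = 4, r3 = 3
step 12: r1 = 5, r2 = 4, r3 = -7
step 13: r1 = 5, r2 = 4, r3 = 9
The first disagreement with the trace is at step 3, where the value should be r1 = 2.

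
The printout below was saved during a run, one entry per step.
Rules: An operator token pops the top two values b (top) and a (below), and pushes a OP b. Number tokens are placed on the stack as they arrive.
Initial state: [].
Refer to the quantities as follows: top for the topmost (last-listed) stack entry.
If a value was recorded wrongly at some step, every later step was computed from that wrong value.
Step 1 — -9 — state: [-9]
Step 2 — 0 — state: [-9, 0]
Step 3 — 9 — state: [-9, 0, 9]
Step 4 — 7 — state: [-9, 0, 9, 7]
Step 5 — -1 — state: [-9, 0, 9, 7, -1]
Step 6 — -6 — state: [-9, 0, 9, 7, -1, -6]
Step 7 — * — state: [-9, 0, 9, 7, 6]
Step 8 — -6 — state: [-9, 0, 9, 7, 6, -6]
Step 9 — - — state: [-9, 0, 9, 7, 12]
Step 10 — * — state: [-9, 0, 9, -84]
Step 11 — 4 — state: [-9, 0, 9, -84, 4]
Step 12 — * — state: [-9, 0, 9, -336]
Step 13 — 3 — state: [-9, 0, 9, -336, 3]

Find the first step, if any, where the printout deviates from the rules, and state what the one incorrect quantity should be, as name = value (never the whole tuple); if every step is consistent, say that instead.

Recomputing the run from the initial state:
step 1: [-9]
step 2: [-9, 0]
step 3: [-9, 0, 9]
step 4: [-9, 0, 9, 7]
step 5: [-9, 0, 9, 7, -1]
step 6: [-9, 0, 9, 7, -1, -6]
step 7: [-9, 0, 9, 7, 6]
step 8: [-9, 0, 9, 7, 6, -6]
step 9: [-9, 0, 9, 7, 12]
step 10: [-9, 0, 9, 84]
step 11: [-9, 0, 9, 84, 4]
step 12: [-9, 0, 9, 336]
step 13: [-9, 0, 9, 336, 3]
The first disagreement with the printout is at step 10, where the value should be top = 84.

step 10, top = 84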